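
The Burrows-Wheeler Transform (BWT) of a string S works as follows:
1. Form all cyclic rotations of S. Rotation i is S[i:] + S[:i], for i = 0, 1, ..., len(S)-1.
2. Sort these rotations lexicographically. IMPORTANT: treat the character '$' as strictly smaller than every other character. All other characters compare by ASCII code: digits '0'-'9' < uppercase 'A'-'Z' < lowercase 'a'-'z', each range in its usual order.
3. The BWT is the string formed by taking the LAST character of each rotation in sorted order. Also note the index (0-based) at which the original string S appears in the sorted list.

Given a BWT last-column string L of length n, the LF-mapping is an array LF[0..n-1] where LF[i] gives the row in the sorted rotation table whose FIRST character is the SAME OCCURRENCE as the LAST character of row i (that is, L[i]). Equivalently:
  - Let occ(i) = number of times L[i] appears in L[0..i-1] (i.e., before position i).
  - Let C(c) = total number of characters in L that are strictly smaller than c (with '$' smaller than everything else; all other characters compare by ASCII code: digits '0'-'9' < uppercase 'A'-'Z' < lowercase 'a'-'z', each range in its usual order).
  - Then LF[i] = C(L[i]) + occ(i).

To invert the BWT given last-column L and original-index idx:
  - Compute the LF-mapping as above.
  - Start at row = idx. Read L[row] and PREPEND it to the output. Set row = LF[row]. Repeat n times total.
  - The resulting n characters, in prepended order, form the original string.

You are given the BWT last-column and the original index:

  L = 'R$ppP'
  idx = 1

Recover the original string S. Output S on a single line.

LF mapping: 2 0 3 4 1
Walk LF starting at row 1, prepending L[row]:
  step 1: row=1, L[1]='$', prepend. Next row=LF[1]=0
  step 2: row=0, L[0]='R', prepend. Next row=LF[0]=2
  step 3: row=2, L[2]='p', prepend. Next row=LF[2]=3
  step 4: row=3, L[3]='p', prepend. Next row=LF[3]=4
  step 5: row=4, L[4]='P', prepend. Next row=LF[4]=1
Reversed output: PppR$

Answer: PppR$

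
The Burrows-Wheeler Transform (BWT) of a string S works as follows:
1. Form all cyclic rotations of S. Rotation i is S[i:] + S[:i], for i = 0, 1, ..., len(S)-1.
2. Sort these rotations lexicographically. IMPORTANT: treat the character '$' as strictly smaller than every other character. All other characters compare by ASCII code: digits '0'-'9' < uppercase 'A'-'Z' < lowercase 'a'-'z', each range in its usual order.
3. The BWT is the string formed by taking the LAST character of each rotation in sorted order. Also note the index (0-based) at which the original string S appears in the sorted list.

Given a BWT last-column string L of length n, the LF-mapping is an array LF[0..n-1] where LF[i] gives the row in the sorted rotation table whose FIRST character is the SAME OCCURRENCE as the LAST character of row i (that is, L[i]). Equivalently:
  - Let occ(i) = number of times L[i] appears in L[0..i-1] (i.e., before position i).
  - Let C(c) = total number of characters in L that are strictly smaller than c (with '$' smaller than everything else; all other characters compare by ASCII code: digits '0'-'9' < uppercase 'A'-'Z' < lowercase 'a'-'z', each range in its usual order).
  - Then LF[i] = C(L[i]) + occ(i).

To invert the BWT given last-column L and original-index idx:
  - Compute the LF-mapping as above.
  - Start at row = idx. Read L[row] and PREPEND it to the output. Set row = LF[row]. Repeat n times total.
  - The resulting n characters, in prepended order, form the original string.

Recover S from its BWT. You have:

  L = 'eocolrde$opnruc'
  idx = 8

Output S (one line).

LF mapping: 4 8 1 9 6 12 3 5 0 10 11 7 13 14 2
Walk LF starting at row 8, prepending L[row]:
  step 1: row=8, L[8]='$', prepend. Next row=LF[8]=0
  step 2: row=0, L[0]='e', prepend. Next row=LF[0]=4
  step 3: row=4, L[4]='l', prepend. Next row=LF[4]=6
  step 4: row=6, L[6]='d', prepend. Next row=LF[6]=3
  step 5: row=3, L[3]='o', prepend. Next row=LF[3]=9
  step 6: row=9, L[9]='o', prepend. Next row=LF[9]=10
  step 7: row=10, L[10]='p', prepend. Next row=LF[10]=11
  step 8: row=11, L[11]='n', prepend. Next row=LF[11]=7
  step 9: row=7, L[7]='e', prepend. Next row=LF[7]=5
  step 10: row=5, L[5]='r', prepend. Next row=LF[5]=12
  step 11: row=12, L[12]='r', prepend. Next row=LF[12]=13
  step 12: row=13, L[13]='u', prepend. Next row=LF[13]=14
  step 13: row=14, L[14]='c', prepend. Next row=LF[14]=2
  step 14: row=2, L[2]='c', prepend. Next row=LF[2]=1
  step 15: row=1, L[1]='o', prepend. Next row=LF[1]=8
Reversed output: occurrenpoodle$

Answer: occurrenpoodle$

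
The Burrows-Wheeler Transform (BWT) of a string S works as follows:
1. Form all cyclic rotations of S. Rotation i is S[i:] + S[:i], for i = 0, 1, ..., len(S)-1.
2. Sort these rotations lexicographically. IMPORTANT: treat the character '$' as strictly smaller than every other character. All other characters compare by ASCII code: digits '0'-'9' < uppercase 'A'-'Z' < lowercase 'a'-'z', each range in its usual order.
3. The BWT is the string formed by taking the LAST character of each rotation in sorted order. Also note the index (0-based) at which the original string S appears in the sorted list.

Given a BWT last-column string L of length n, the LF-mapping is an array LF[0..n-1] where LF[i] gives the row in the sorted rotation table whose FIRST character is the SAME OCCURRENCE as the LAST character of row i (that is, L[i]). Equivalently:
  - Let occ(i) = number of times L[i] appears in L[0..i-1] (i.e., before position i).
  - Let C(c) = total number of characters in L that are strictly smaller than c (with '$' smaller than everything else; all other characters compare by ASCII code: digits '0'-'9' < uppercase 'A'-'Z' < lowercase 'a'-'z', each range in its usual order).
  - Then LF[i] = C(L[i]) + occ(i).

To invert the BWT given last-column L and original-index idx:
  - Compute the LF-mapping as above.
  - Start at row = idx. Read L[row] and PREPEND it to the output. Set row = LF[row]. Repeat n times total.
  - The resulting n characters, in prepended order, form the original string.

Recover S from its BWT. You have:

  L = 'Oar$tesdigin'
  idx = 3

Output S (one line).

Answer: disintegraO$

Derivation:
LF mapping: 1 2 9 0 11 4 10 3 6 5 7 8
Walk LF starting at row 3, prepending L[row]:
  step 1: row=3, L[3]='$', prepend. Next row=LF[3]=0
  step 2: row=0, L[0]='O', prepend. Next row=LF[0]=1
  step 3: row=1, L[1]='a', prepend. Next row=LF[1]=2
  step 4: row=2, L[2]='r', prepend. Next row=LF[2]=9
  step 5: row=9, L[9]='g', prepend. Next row=LF[9]=5
  step 6: row=5, L[5]='e', prepend. Next row=LF[5]=4
  step 7: row=4, L[4]='t', prepend. Next row=LF[4]=11
  step 8: row=11, L[11]='n', prepend. Next row=LF[11]=8
  step 9: row=8, L[8]='i', prepend. Next row=LF[8]=6
  step 10: row=6, L[6]='s', prepend. Next row=LF[6]=10
  step 11: row=10, L[10]='i', prepend. Next row=LF[10]=7
  step 12: row=7, L[7]='d', prepend. Next row=LF[7]=3
Reversed output: disintegraO$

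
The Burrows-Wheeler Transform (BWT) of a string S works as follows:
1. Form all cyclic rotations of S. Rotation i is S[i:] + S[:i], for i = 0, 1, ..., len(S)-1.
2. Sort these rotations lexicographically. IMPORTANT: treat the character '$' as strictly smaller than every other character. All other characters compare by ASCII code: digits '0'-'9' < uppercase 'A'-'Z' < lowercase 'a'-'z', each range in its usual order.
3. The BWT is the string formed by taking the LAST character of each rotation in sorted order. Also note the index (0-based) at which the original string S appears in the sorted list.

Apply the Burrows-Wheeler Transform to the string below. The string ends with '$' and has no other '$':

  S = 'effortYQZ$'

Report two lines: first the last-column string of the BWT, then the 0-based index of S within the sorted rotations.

All 10 rotations (rotation i = S[i:]+S[:i]):
  rot[0] = effortYQZ$
  rot[1] = ffortYQZ$e
  rot[2] = fortYQZ$ef
  rot[3] = ortYQZ$eff
  rot[4] = rtYQZ$effo
  rot[5] = tYQZ$effor
  rot[6] = YQZ$effort
  rot[7] = QZ$effortY
  rot[8] = Z$effortYQ
  rot[9] = $effortYQZ
Sorted (with $ < everything):
  sorted[0] = $effortYQZ  (last char: 'Z')
  sorted[1] = QZ$effortY  (last char: 'Y')
  sorted[2] = YQZ$effort  (last char: 't')
  sorted[3] = Z$effortYQ  (last char: 'Q')
  sorted[4] = effortYQZ$  (last char: '$')
  sorted[5] = ffortYQZ$e  (last char: 'e')
  sorted[6] = fortYQZ$ef  (last char: 'f')
  sorted[7] = ortYQZ$eff  (last char: 'f')
  sorted[8] = rtYQZ$effo  (last char: 'o')
  sorted[9] = tYQZ$effor  (last char: 'r')
Last column: ZYtQ$effor
Original string S is at sorted index 4

Answer: ZYtQ$effor
4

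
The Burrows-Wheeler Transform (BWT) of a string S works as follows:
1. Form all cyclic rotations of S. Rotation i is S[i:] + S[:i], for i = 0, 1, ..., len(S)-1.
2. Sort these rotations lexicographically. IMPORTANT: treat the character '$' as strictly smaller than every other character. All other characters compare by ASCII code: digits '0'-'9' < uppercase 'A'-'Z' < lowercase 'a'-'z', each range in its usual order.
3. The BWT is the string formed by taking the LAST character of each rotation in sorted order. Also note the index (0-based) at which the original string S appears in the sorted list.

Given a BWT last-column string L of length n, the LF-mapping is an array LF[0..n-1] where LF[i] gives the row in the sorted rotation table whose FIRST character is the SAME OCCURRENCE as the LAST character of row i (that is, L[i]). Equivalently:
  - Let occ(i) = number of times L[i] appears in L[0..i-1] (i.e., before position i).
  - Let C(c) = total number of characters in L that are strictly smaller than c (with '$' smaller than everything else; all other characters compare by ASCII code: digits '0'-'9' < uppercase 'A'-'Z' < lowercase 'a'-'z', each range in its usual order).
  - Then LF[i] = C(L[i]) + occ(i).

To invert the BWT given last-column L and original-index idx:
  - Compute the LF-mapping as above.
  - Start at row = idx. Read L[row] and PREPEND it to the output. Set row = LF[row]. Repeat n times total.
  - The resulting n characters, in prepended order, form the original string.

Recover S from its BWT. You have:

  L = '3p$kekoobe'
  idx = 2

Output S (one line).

Answer: bookkeep3$

Derivation:
LF mapping: 1 9 0 5 3 6 7 8 2 4
Walk LF starting at row 2, prepending L[row]:
  step 1: row=2, L[2]='$', prepend. Next row=LF[2]=0
  step 2: row=0, L[0]='3', prepend. Next row=LF[0]=1
  step 3: row=1, L[1]='p', prepend. Next row=LF[1]=9
  step 4: row=9, L[9]='e', prepend. Next row=LF[9]=4
  step 5: row=4, L[4]='e', prepend. Next row=LF[4]=3
  step 6: row=3, L[3]='k', prepend. Next row=LF[3]=5
  step 7: row=5, L[5]='k', prepend. Next row=LF[5]=6
  step 8: row=6, L[6]='o', prepend. Next row=LF[6]=7
  step 9: row=7, L[7]='o', prepend. Next row=LF[7]=8
  step 10: row=8, L[8]='b', prepend. Next row=LF[8]=2
Reversed output: bookkeep3$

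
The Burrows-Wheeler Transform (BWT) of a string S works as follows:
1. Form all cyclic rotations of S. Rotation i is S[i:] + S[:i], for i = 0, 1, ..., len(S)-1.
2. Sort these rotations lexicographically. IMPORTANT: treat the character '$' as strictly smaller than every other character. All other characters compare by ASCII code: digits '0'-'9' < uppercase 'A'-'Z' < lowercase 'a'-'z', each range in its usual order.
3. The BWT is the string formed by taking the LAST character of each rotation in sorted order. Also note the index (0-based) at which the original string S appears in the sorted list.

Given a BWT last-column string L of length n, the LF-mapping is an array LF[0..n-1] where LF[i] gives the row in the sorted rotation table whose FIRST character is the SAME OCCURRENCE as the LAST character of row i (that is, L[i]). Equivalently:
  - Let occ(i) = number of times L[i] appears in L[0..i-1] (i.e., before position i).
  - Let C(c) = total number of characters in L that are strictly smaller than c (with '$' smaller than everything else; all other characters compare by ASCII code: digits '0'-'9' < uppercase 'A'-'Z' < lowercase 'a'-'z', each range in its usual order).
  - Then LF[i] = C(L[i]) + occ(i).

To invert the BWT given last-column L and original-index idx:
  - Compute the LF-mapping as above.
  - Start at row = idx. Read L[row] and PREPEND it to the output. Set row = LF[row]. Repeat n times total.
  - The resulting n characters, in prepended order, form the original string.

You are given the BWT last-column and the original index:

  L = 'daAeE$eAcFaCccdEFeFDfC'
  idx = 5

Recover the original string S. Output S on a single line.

Answer: DeECfedcaFeCaAAEccFFd$

Derivation:
LF mapping: 16 11 1 18 6 0 19 2 13 8 12 3 14 15 17 7 9 20 10 5 21 4
Walk LF starting at row 5, prepending L[row]:
  step 1: row=5, L[5]='$', prepend. Next row=LF[5]=0
  step 2: row=0, L[0]='d', prepend. Next row=LF[0]=16
  step 3: row=16, L[16]='F', prepend. Next row=LF[16]=9
  step 4: row=9, L[9]='F', prepend. Next row=LF[9]=8
  step 5: row=8, L[8]='c', prepend. Next row=LF[8]=13
  step 6: row=13, L[13]='c', prepend. Next row=LF[13]=15
  step 7: row=15, L[15]='E', prepend. Next row=LF[15]=7
  step 8: row=7, L[7]='A', prepend. Next row=LF[7]=2
  step 9: row=2, L[2]='A', prepend. Next row=LF[2]=1
  step 10: row=1, L[1]='a', prepend. Next row=LF[1]=11
  step 11: row=11, L[11]='C', prepend. Next row=LF[11]=3
  step 12: row=3, L[3]='e', prepend. Next row=LF[3]=18
  step 13: row=18, L[18]='F', prepend. Next row=LF[18]=10
  step 14: row=10, L[10]='a', prepend. Next row=LF[10]=12
  step 15: row=12, L[12]='c', prepend. Next row=LF[12]=14
  step 16: row=14, L[14]='d', prepend. Next row=LF[14]=17
  step 17: row=17, L[17]='e', prepend. Next row=LF[17]=20
  step 18: row=20, L[20]='f', prepend. Next row=LF[20]=21
  step 19: row=21, L[21]='C', prepend. Next row=LF[21]=4
  step 20: row=4, L[4]='E', prepend. Next row=LF[4]=6
  step 21: row=6, L[6]='e', prepend. Next row=LF[6]=19
  step 22: row=19, L[19]='D', prepend. Next row=LF[19]=5
Reversed output: DeECfedcaFeCaAAEccFFd$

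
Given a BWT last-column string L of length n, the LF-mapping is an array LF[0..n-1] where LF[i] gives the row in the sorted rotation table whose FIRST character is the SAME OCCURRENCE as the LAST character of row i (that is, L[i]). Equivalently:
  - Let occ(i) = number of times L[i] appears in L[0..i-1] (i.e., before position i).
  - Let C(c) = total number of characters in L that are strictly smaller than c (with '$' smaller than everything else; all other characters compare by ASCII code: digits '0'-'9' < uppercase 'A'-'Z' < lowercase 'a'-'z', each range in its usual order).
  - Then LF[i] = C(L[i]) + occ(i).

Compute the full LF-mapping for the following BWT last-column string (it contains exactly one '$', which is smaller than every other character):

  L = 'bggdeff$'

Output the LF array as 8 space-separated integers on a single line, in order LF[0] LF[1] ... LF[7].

Answer: 1 6 7 2 3 4 5 0

Derivation:
Char counts: '$':1, 'b':1, 'd':1, 'e':1, 'f':2, 'g':2
C (first-col start): C('$')=0, C('b')=1, C('d')=2, C('e')=3, C('f')=4, C('g')=6
L[0]='b': occ=0, LF[0]=C('b')+0=1+0=1
L[1]='g': occ=0, LF[1]=C('g')+0=6+0=6
L[2]='g': occ=1, LF[2]=C('g')+1=6+1=7
L[3]='d': occ=0, LF[3]=C('d')+0=2+0=2
L[4]='e': occ=0, LF[4]=C('e')+0=3+0=3
L[5]='f': occ=0, LF[5]=C('f')+0=4+0=4
L[6]='f': occ=1, LF[6]=C('f')+1=4+1=5
L[7]='$': occ=0, LF[7]=C('$')+0=0+0=0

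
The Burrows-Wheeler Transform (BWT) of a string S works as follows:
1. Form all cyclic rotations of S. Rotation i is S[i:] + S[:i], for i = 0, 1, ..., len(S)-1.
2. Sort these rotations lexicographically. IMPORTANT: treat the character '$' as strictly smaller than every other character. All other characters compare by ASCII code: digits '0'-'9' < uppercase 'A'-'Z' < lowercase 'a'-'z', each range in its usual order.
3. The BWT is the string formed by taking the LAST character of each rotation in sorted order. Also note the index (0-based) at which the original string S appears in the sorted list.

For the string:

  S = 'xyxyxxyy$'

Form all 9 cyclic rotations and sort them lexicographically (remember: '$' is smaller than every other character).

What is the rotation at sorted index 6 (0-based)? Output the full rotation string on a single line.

Answer: yxxyy$xyx

Derivation:
All 9 rotations (rotation i = S[i:]+S[:i]):
  rot[0] = xyxyxxyy$
  rot[1] = yxyxxyy$x
  rot[2] = xyxxyy$xy
  rot[3] = yxxyy$xyx
  rot[4] = xxyy$xyxy
  rot[5] = xyy$xyxyx
  rot[6] = yy$xyxyxx
  rot[7] = y$xyxyxxy
  rot[8] = $xyxyxxyy
Sorted (with $ < everything):
  sorted[0] = $xyxyxxyy
  sorted[1] = xxyy$xyxy
  sorted[2] = xyxxyy$xy
  sorted[3] = xyxyxxyy$
  sorted[4] = xyy$xyxyx
  sorted[5] = y$xyxyxxy
  sorted[6] = yxxyy$xyx
  sorted[7] = yxyxxyy$x
  sorted[8] = yy$xyxyxx
sorted[6] = yxxyy$xyx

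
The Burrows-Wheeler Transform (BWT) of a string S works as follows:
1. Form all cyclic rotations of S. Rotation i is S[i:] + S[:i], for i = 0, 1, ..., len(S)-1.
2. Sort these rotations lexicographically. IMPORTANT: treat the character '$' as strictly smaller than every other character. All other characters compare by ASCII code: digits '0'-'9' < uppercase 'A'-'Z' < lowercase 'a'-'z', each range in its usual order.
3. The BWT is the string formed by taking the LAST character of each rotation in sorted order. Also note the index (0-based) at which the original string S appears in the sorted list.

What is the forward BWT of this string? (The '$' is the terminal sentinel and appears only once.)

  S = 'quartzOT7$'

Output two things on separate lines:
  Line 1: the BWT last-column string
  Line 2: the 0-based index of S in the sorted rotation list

Answer: 7TzOu$arqt
5

Derivation:
All 10 rotations (rotation i = S[i:]+S[:i]):
  rot[0] = quartzOT7$
  rot[1] = uartzOT7$q
  rot[2] = artzOT7$qu
  rot[3] = rtzOT7$qua
  rot[4] = tzOT7$quar
  rot[5] = zOT7$quart
  rot[6] = OT7$quartz
  rot[7] = T7$quartzO
  rot[8] = 7$quartzOT
  rot[9] = $quartzOT7
Sorted (with $ < everything):
  sorted[0] = $quartzOT7  (last char: '7')
  sorted[1] = 7$quartzOT  (last char: 'T')
  sorted[2] = OT7$quartz  (last char: 'z')
  sorted[3] = T7$quartzO  (last char: 'O')
  sorted[4] = artzOT7$qu  (last char: 'u')
  sorted[5] = quartzOT7$  (last char: '$')
  sorted[6] = rtzOT7$qua  (last char: 'a')
  sorted[7] = tzOT7$quar  (last char: 'r')
  sorted[8] = uartzOT7$q  (last char: 'q')
  sorted[9] = zOT7$quart  (last char: 't')
Last column: 7TzOu$arqt
Original string S is at sorted index 5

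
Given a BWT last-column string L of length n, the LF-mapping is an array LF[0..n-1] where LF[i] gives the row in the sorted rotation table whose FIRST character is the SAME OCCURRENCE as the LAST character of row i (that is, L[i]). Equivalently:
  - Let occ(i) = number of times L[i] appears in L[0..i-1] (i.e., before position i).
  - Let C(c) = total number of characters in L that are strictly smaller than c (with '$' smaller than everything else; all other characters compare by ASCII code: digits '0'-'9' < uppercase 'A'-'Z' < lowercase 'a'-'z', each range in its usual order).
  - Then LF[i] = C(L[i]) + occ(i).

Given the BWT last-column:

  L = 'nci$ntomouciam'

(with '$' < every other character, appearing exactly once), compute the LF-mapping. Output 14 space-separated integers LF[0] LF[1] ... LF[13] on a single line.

Answer: 8 2 4 0 9 12 10 6 11 13 3 5 1 7

Derivation:
Char counts: '$':1, 'a':1, 'c':2, 'i':2, 'm':2, 'n':2, 'o':2, 't':1, 'u':1
C (first-col start): C('$')=0, C('a')=1, C('c')=2, C('i')=4, C('m')=6, C('n')=8, C('o')=10, C('t')=12, C('u')=13
L[0]='n': occ=0, LF[0]=C('n')+0=8+0=8
L[1]='c': occ=0, LF[1]=C('c')+0=2+0=2
L[2]='i': occ=0, LF[2]=C('i')+0=4+0=4
L[3]='$': occ=0, LF[3]=C('$')+0=0+0=0
L[4]='n': occ=1, LF[4]=C('n')+1=8+1=9
L[5]='t': occ=0, LF[5]=C('t')+0=12+0=12
L[6]='o': occ=0, LF[6]=C('o')+0=10+0=10
L[7]='m': occ=0, LF[7]=C('m')+0=6+0=6
L[8]='o': occ=1, LF[8]=C('o')+1=10+1=11
L[9]='u': occ=0, LF[9]=C('u')+0=13+0=13
L[10]='c': occ=1, LF[10]=C('c')+1=2+1=3
L[11]='i': occ=1, LF[11]=C('i')+1=4+1=5
L[12]='a': occ=0, LF[12]=C('a')+0=1+0=1
L[13]='m': occ=1, LF[13]=C('m')+1=6+1=7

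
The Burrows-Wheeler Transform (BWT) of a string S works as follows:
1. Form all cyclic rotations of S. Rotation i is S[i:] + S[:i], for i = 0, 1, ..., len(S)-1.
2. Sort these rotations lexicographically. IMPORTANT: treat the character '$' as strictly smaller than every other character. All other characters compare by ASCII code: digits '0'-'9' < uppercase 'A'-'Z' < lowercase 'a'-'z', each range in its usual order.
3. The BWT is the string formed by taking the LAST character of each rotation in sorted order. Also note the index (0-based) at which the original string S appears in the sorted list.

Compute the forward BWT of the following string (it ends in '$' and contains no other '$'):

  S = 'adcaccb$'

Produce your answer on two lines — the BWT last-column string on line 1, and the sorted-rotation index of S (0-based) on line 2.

Answer: bc$cdcaa
2

Derivation:
All 8 rotations (rotation i = S[i:]+S[:i]):
  rot[0] = adcaccb$
  rot[1] = dcaccb$a
  rot[2] = caccb$ad
  rot[3] = accb$adc
  rot[4] = ccb$adca
  rot[5] = cb$adcac
  rot[6] = b$adcacc
  rot[7] = $adcaccb
Sorted (with $ < everything):
  sorted[0] = $adcaccb  (last char: 'b')
  sorted[1] = accb$adc  (last char: 'c')
  sorted[2] = adcaccb$  (last char: '$')
  sorted[3] = b$adcacc  (last char: 'c')
  sorted[4] = caccb$ad  (last char: 'd')
  sorted[5] = cb$adcac  (last char: 'c')
  sorted[6] = ccb$adca  (last char: 'a')
  sorted[7] = dcaccb$a  (last char: 'a')
Last column: bc$cdcaa
Original string S is at sorted index 2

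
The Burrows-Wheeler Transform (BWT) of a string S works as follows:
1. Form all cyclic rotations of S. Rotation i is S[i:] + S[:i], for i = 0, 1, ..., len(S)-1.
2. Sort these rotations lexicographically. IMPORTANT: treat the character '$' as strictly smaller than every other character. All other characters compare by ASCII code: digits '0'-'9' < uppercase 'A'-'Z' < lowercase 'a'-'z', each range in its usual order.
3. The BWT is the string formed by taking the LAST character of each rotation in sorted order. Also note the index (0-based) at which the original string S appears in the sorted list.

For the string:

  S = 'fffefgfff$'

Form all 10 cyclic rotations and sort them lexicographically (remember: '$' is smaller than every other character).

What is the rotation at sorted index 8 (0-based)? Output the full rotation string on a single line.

All 10 rotations (rotation i = S[i:]+S[:i]):
  rot[0] = fffefgfff$
  rot[1] = ffefgfff$f
  rot[2] = fefgfff$ff
  rot[3] = efgfff$fff
  rot[4] = fgfff$fffe
  rot[5] = gfff$fffef
  rot[6] = fff$fffefg
  rot[7] = ff$fffefgf
  rot[8] = f$fffefgff
  rot[9] = $fffefgfff
Sorted (with $ < everything):
  sorted[0] = $fffefgfff
  sorted[1] = efgfff$fff
  sorted[2] = f$fffefgff
  sorted[3] = fefgfff$ff
  sorted[4] = ff$fffefgf
  sorted[5] = ffefgfff$f
  sorted[6] = fff$fffefg
  sorted[7] = fffefgfff$
  sorted[8] = fgfff$fffe
  sorted[9] = gfff$fffef
sorted[8] = fgfff$fffe

Answer: fgfff$fffe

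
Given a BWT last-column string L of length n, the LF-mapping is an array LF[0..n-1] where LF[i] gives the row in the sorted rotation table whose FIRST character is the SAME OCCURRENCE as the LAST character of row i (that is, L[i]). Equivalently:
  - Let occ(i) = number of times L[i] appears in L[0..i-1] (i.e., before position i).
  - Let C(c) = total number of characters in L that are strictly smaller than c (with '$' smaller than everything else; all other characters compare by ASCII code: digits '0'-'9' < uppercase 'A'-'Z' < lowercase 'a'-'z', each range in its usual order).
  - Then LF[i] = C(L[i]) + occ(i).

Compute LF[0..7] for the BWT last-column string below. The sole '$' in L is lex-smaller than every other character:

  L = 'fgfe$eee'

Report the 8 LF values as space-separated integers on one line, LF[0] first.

Answer: 5 7 6 1 0 2 3 4

Derivation:
Char counts: '$':1, 'e':4, 'f':2, 'g':1
C (first-col start): C('$')=0, C('e')=1, C('f')=5, C('g')=7
L[0]='f': occ=0, LF[0]=C('f')+0=5+0=5
L[1]='g': occ=0, LF[1]=C('g')+0=7+0=7
L[2]='f': occ=1, LF[2]=C('f')+1=5+1=6
L[3]='e': occ=0, LF[3]=C('e')+0=1+0=1
L[4]='$': occ=0, LF[4]=C('$')+0=0+0=0
L[5]='e': occ=1, LF[5]=C('e')+1=1+1=2
L[6]='e': occ=2, LF[6]=C('e')+2=1+2=3
L[7]='e': occ=3, LF[7]=C('e')+3=1+3=4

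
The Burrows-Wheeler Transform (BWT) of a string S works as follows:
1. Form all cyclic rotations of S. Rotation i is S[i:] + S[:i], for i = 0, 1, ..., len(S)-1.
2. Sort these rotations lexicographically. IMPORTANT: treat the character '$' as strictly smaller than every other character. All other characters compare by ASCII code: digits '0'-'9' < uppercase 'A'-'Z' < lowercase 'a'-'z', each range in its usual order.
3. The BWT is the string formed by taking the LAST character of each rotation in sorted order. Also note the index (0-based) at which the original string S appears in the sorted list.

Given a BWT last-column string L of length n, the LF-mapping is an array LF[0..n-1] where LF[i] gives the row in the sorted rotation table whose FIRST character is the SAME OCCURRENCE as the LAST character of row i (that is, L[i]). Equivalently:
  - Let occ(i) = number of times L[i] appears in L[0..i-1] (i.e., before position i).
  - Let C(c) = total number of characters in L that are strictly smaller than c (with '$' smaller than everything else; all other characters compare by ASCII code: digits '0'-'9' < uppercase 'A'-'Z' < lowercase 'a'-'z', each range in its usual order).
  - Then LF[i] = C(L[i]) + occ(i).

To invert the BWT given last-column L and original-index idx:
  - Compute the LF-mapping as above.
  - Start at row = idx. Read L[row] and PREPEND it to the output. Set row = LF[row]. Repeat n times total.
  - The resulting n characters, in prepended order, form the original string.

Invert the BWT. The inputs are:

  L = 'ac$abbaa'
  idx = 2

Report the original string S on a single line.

Answer: aabbaca$

Derivation:
LF mapping: 1 7 0 2 5 6 3 4
Walk LF starting at row 2, prepending L[row]:
  step 1: row=2, L[2]='$', prepend. Next row=LF[2]=0
  step 2: row=0, L[0]='a', prepend. Next row=LF[0]=1
  step 3: row=1, L[1]='c', prepend. Next row=LF[1]=7
  step 4: row=7, L[7]='a', prepend. Next row=LF[7]=4
  step 5: row=4, L[4]='b', prepend. Next row=LF[4]=5
  step 6: row=5, L[5]='b', prepend. Next row=LF[5]=6
  step 7: row=6, L[6]='a', prepend. Next row=LF[6]=3
  step 8: row=3, L[3]='a', prepend. Next row=LF[3]=2
Reversed output: aabbaca$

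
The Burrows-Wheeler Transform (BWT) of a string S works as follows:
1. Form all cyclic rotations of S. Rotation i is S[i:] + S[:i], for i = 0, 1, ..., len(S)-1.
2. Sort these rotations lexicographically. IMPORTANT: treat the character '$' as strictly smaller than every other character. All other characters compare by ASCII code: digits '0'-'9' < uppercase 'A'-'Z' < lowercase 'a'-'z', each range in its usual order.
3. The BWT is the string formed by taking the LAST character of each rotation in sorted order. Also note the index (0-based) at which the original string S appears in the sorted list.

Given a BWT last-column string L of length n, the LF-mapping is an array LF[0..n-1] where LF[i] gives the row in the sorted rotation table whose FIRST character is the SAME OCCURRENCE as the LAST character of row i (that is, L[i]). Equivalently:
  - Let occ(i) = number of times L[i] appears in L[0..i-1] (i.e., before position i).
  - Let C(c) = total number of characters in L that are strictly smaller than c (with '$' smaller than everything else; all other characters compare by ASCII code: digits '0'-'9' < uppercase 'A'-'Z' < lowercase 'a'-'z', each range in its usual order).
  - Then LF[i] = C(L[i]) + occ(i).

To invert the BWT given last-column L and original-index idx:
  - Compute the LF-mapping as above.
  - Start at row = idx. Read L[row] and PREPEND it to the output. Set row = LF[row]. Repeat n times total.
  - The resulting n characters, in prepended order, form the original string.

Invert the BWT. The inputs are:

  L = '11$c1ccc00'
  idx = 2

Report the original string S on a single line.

LF mapping: 3 4 0 6 5 7 8 9 1 2
Walk LF starting at row 2, prepending L[row]:
  step 1: row=2, L[2]='$', prepend. Next row=LF[2]=0
  step 2: row=0, L[0]='1', prepend. Next row=LF[0]=3
  step 3: row=3, L[3]='c', prepend. Next row=LF[3]=6
  step 4: row=6, L[6]='c', prepend. Next row=LF[6]=8
  step 5: row=8, L[8]='0', prepend. Next row=LF[8]=1
  step 6: row=1, L[1]='1', prepend. Next row=LF[1]=4
  step 7: row=4, L[4]='1', prepend. Next row=LF[4]=5
  step 8: row=5, L[5]='c', prepend. Next row=LF[5]=7
  step 9: row=7, L[7]='c', prepend. Next row=LF[7]=9
  step 10: row=9, L[9]='0', prepend. Next row=LF[9]=2
Reversed output: 0cc110cc1$

Answer: 0cc110cc1$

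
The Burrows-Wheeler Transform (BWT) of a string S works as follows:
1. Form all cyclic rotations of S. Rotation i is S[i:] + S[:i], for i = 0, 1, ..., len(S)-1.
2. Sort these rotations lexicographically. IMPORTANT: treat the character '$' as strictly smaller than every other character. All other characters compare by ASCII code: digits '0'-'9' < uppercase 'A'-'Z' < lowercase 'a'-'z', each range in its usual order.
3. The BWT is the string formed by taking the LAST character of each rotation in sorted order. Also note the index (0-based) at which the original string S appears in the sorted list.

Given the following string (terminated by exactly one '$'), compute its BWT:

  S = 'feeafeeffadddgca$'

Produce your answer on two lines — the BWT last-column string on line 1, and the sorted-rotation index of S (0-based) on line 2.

All 17 rotations (rotation i = S[i:]+S[:i]):
  rot[0] = feeafeeffadddgca$
  rot[1] = eeafeeffadddgca$f
  rot[2] = eafeeffadddgca$fe
  rot[3] = afeeffadddgca$fee
  rot[4] = feeffadddgca$feea
  rot[5] = eeffadddgca$feeaf
  rot[6] = effadddgca$feeafe
  rot[7] = ffadddgca$feeafee
  rot[8] = fadddgca$feeafeef
  rot[9] = adddgca$feeafeeff
  rot[10] = dddgca$feeafeeffa
  rot[11] = ddgca$feeafeeffad
  rot[12] = dgca$feeafeeffadd
  rot[13] = gca$feeafeeffaddd
  rot[14] = ca$feeafeeffadddg
  rot[15] = a$feeafeeffadddgc
  rot[16] = $feeafeeffadddgca
Sorted (with $ < everything):
  sorted[0] = $feeafeeffadddgca  (last char: 'a')
  sorted[1] = a$feeafeeffadddgc  (last char: 'c')
  sorted[2] = adddgca$feeafeeff  (last char: 'f')
  sorted[3] = afeeffadddgca$fee  (last char: 'e')
  sorted[4] = ca$feeafeeffadddg  (last char: 'g')
  sorted[5] = dddgca$feeafeeffa  (last char: 'a')
  sorted[6] = ddgca$feeafeeffad  (last char: 'd')
  sorted[7] = dgca$feeafeeffadd  (last char: 'd')
  sorted[8] = eafeeffadddgca$fe  (last char: 'e')
  sorted[9] = eeafeeffadddgca$f  (last char: 'f')
  sorted[10] = eeffadddgca$feeaf  (last char: 'f')
  sorted[11] = effadddgca$feeafe  (last char: 'e')
  sorted[12] = fadddgca$feeafeef  (last char: 'f')
  sorted[13] = feeafeeffadddgca$  (last char: '$')
  sorted[14] = feeffadddgca$feea  (last char: 'a')
  sorted[15] = ffadddgca$feeafee  (last char: 'e')
  sorted[16] = gca$feeafeeffaddd  (last char: 'd')
Last column: acfegaddeffef$aed
Original string S is at sorted index 13

Answer: acfegaddeffef$aed
13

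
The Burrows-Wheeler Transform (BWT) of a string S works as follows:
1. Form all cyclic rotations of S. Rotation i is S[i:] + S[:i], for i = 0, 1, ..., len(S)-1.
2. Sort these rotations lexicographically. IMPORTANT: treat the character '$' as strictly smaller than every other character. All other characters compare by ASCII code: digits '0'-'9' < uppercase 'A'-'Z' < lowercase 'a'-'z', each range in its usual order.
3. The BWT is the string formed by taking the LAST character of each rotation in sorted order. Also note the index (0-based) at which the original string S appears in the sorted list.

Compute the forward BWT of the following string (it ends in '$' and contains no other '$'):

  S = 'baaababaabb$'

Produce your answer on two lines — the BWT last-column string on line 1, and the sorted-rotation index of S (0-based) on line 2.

Answer: bbabbaab$aaa
8

Derivation:
All 12 rotations (rotation i = S[i:]+S[:i]):
  rot[0] = baaababaabb$
  rot[1] = aaababaabb$b
  rot[2] = aababaabb$ba
  rot[3] = ababaabb$baa
  rot[4] = babaabb$baaa
  rot[5] = abaabb$baaab
  rot[6] = baabb$baaaba
  rot[7] = aabb$baaabab
  rot[8] = abb$baaababa
  rot[9] = bb$baaababaa
  rot[10] = b$baaababaab
  rot[11] = $baaababaabb
Sorted (with $ < everything):
  sorted[0] = $baaababaabb  (last char: 'b')
  sorted[1] = aaababaabb$b  (last char: 'b')
  sorted[2] = aababaabb$ba  (last char: 'a')
  sorted[3] = aabb$baaabab  (last char: 'b')
  sorted[4] = abaabb$baaab  (last char: 'b')
  sorted[5] = ababaabb$baa  (last char: 'a')
  sorted[6] = abb$baaababa  (last char: 'a')
  sorted[7] = b$baaababaab  (last char: 'b')
  sorted[8] = baaababaabb$  (last char: '$')
  sorted[9] = baabb$baaaba  (last char: 'a')
  sorted[10] = babaabb$baaa  (last char: 'a')
  sorted[11] = bb$baaababaa  (last char: 'a')
Last column: bbabbaab$aaa
Original string S is at sorted index 8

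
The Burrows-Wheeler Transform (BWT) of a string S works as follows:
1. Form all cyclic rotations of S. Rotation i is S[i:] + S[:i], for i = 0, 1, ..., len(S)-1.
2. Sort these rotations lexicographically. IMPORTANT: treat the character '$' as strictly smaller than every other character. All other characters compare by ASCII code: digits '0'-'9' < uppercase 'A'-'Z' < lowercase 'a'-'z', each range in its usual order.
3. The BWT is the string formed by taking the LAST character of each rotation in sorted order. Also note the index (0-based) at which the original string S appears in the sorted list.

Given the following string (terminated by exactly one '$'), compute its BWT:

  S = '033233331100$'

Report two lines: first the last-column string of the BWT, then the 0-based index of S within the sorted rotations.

All 13 rotations (rotation i = S[i:]+S[:i]):
  rot[0] = 033233331100$
  rot[1] = 33233331100$0
  rot[2] = 3233331100$03
  rot[3] = 233331100$033
  rot[4] = 33331100$0332
  rot[5] = 3331100$03323
  rot[6] = 331100$033233
  rot[7] = 31100$0332333
  rot[8] = 1100$03323333
  rot[9] = 100$033233331
  rot[10] = 00$0332333311
  rot[11] = 0$03323333110
  rot[12] = $033233331100
Sorted (with $ < everything):
  sorted[0] = $033233331100  (last char: '0')
  sorted[1] = 0$03323333110  (last char: '0')
  sorted[2] = 00$0332333311  (last char: '1')
  sorted[3] = 033233331100$  (last char: '$')
  sorted[4] = 100$033233331  (last char: '1')
  sorted[5] = 1100$03323333  (last char: '3')
  sorted[6] = 233331100$033  (last char: '3')
  sorted[7] = 31100$0332333  (last char: '3')
  sorted[8] = 3233331100$03  (last char: '3')
  sorted[9] = 331100$033233  (last char: '3')
  sorted[10] = 33233331100$0  (last char: '0')
  sorted[11] = 3331100$03323  (last char: '3')
  sorted[12] = 33331100$0332  (last char: '2')
Last column: 001$133333032
Original string S is at sorted index 3

Answer: 001$133333032
3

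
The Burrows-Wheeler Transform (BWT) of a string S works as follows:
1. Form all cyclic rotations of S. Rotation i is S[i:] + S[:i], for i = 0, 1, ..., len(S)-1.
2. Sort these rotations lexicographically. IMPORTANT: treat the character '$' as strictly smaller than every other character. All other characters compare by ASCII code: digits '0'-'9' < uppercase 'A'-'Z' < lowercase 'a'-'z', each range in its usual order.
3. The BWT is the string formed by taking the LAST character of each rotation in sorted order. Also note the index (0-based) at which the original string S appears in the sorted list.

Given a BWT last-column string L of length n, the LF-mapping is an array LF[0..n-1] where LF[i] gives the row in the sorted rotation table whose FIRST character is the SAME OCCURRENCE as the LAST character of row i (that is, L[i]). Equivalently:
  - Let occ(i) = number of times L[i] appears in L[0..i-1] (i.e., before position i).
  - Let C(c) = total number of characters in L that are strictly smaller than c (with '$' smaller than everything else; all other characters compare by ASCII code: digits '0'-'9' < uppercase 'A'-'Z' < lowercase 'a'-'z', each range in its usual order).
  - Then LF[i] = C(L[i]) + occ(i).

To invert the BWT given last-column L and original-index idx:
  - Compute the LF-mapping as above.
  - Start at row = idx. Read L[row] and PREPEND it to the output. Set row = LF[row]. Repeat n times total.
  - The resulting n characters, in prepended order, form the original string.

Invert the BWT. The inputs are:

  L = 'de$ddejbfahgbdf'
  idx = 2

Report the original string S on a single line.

Answer: bdhfeaedbgfjdd$

Derivation:
LF mapping: 4 8 0 5 6 9 14 2 10 1 13 12 3 7 11
Walk LF starting at row 2, prepending L[row]:
  step 1: row=2, L[2]='$', prepend. Next row=LF[2]=0
  step 2: row=0, L[0]='d', prepend. Next row=LF[0]=4
  step 3: row=4, L[4]='d', prepend. Next row=LF[4]=6
  step 4: row=6, L[6]='j', prepend. Next row=LF[6]=14
  step 5: row=14, L[14]='f', prepend. Next row=LF[14]=11
  step 6: row=11, L[11]='g', prepend. Next row=LF[11]=12
  step 7: row=12, L[12]='b', prepend. Next row=LF[12]=3
  step 8: row=3, L[3]='d', prepend. Next row=LF[3]=5
  step 9: row=5, L[5]='e', prepend. Next row=LF[5]=9
  step 10: row=9, L[9]='a', prepend. Next row=LF[9]=1
  step 11: row=1, L[1]='e', prepend. Next row=LF[1]=8
  step 12: row=8, L[8]='f', prepend. Next row=LF[8]=10
  step 13: row=10, L[10]='h', prepend. Next row=LF[10]=13
  step 14: row=13, L[13]='d', prepend. Next row=LF[13]=7
  step 15: row=7, L[7]='b', prepend. Next row=LF[7]=2
Reversed output: bdhfeaedbgfjdd$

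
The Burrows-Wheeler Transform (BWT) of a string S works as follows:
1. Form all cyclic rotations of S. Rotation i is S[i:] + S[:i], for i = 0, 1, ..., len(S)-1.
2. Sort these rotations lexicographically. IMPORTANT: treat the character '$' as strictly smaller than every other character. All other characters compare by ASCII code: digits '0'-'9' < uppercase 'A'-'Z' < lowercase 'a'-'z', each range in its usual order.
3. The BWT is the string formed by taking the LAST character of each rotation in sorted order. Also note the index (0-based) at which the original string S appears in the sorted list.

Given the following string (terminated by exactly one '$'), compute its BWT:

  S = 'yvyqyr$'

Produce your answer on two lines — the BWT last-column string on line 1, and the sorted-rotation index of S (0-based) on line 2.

Answer: ryyyvq$
6

Derivation:
All 7 rotations (rotation i = S[i:]+S[:i]):
  rot[0] = yvyqyr$
  rot[1] = vyqyr$y
  rot[2] = yqyr$yv
  rot[3] = qyr$yvy
  rot[4] = yr$yvyq
  rot[5] = r$yvyqy
  rot[6] = $yvyqyr
Sorted (with $ < everything):
  sorted[0] = $yvyqyr  (last char: 'r')
  sorted[1] = qyr$yvy  (last char: 'y')
  sorted[2] = r$yvyqy  (last char: 'y')
  sorted[3] = vyqyr$y  (last char: 'y')
  sorted[4] = yqyr$yv  (last char: 'v')
  sorted[5] = yr$yvyq  (last char: 'q')
  sorted[6] = yvyqyr$  (last char: '$')
Last column: ryyyvq$
Original string S is at sorted index 6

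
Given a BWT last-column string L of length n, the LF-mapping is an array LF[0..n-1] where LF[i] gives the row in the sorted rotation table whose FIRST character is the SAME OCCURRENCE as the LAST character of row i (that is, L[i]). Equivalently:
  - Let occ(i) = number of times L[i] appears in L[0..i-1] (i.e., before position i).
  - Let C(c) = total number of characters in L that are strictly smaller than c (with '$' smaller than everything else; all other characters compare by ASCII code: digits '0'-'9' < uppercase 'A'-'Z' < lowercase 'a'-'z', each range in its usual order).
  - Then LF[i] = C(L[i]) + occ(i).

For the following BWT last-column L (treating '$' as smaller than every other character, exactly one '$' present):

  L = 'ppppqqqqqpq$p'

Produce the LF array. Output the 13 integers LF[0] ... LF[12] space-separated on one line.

Answer: 1 2 3 4 7 8 9 10 11 5 12 0 6

Derivation:
Char counts: '$':1, 'p':6, 'q':6
C (first-col start): C('$')=0, C('p')=1, C('q')=7
L[0]='p': occ=0, LF[0]=C('p')+0=1+0=1
L[1]='p': occ=1, LF[1]=C('p')+1=1+1=2
L[2]='p': occ=2, LF[2]=C('p')+2=1+2=3
L[3]='p': occ=3, LF[3]=C('p')+3=1+3=4
L[4]='q': occ=0, LF[4]=C('q')+0=7+0=7
L[5]='q': occ=1, LF[5]=C('q')+1=7+1=8
L[6]='q': occ=2, LF[6]=C('q')+2=7+2=9
L[7]='q': occ=3, LF[7]=C('q')+3=7+3=10
L[8]='q': occ=4, LF[8]=C('q')+4=7+4=11
L[9]='p': occ=4, LF[9]=C('p')+4=1+4=5
L[10]='q': occ=5, LF[10]=C('q')+5=7+5=12
L[11]='$': occ=0, LF[11]=C('$')+0=0+0=0
L[12]='p': occ=5, LF[12]=C('p')+5=1+5=6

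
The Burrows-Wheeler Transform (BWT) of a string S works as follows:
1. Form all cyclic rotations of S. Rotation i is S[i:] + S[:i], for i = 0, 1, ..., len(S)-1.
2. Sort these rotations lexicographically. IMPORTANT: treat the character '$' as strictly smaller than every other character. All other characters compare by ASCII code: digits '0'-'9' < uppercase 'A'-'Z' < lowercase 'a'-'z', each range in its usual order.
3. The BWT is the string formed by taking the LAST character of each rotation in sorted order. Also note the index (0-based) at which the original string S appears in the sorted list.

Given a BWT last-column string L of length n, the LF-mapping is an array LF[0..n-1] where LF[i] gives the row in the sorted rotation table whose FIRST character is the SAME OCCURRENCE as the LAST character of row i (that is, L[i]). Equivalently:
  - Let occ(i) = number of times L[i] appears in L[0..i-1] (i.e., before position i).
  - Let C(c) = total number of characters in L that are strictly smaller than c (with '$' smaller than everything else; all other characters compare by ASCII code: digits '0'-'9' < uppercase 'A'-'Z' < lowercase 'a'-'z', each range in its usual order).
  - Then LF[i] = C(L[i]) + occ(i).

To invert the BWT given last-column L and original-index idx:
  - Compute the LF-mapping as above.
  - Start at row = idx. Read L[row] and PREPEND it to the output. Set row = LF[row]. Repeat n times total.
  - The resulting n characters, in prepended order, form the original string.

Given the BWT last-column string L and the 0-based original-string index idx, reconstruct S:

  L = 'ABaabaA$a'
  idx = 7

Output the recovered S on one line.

LF mapping: 1 3 4 5 8 6 2 0 7
Walk LF starting at row 7, prepending L[row]:
  step 1: row=7, L[7]='$', prepend. Next row=LF[7]=0
  step 2: row=0, L[0]='A', prepend. Next row=LF[0]=1
  step 3: row=1, L[1]='B', prepend. Next row=LF[1]=3
  step 4: row=3, L[3]='a', prepend. Next row=LF[3]=5
  step 5: row=5, L[5]='a', prepend. Next row=LF[5]=6
  step 6: row=6, L[6]='A', prepend. Next row=LF[6]=2
  step 7: row=2, L[2]='a', prepend. Next row=LF[2]=4
  step 8: row=4, L[4]='b', prepend. Next row=LF[4]=8
  step 9: row=8, L[8]='a', prepend. Next row=LF[8]=7
Reversed output: abaAaaBA$

Answer: abaAaaBA$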